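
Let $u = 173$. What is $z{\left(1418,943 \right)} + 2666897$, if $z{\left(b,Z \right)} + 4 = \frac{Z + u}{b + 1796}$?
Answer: $\frac{4285697609}{1607} \approx 2.6669 \cdot 10^{6}$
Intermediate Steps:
$z{\left(b,Z \right)} = -4 + \frac{173 + Z}{1796 + b}$ ($z{\left(b,Z \right)} = -4 + \frac{Z + 173}{b + 1796} = -4 + \frac{173 + Z}{1796 + b}$)
$z{\left(1418,943 \right)} + 2666897 = \frac{-7011 + 943 - 5672}{1796 + 1418} + 2666897 = \frac{-7011 + 943 - 5672}{3214} + 2666897 = \frac{1}{3214} \left(-11740\right) + 2666897 = - \frac{5870}{1607} + 2666897 = \frac{4285697609}{1607}$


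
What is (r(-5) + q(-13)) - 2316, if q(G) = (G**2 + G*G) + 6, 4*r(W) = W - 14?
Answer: -7907/4 ≈ -1976.8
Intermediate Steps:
r(W) = -7/2 + W/4 (r(W) = (W - 14)/4 = (-14 + W)/4 = -7/2 + W/4)
q(G) = 6 + 2*G**2 (q(G) = (G**2 + G**2) + 6 = 2*G**2 + 6 = 6 + 2*G**2)
(r(-5) + q(-13)) - 2316 = ((-7/2 + (1/4)*(-5)) + (6 + 2*(-13)**2)) - 2316 = ((-7/2 - 5/4) + (6 + 2*169)) - 2316 = (-19/4 + (6 + 338)) - 2316 = (-19/4 + 344) - 2316 = 1357/4 - 2316 = -7907/4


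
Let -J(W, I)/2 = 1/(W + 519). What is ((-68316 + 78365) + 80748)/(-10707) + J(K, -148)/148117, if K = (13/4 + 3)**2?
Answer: -120082364456945/14160400371951 ≈ -8.4801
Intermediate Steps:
K = 625/16 (K = (13*(1/4) + 3)**2 = (13/4 + 3)**2 = (25/4)**2 = 625/16 ≈ 39.063)
J(W, I) = -2/(519 + W) (J(W, I) = -2/(W + 519) = -2/(519 + W))
((-68316 + 78365) + 80748)/(-10707) + J(K, -148)/148117 = ((-68316 + 78365) + 80748)/(-10707) - 2/(519 + 625/16)/148117 = (10049 + 80748)*(-1/10707) - 2/8929/16*(1/148117) = 90797*(-1/10707) - 2*16/8929*(1/148117) = -90797/10707 - 32/8929*1/148117 = -90797/10707 - 32/1322536693 = -120082364456945/14160400371951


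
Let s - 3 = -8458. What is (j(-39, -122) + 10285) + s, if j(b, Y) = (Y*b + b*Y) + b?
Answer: 11307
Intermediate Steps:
s = -8455 (s = 3 - 8458 = -8455)
j(b, Y) = b + 2*Y*b (j(b, Y) = (Y*b + Y*b) + b = 2*Y*b + b = b + 2*Y*b)
(j(-39, -122) + 10285) + s = (-39*(1 + 2*(-122)) + 10285) - 8455 = (-39*(1 - 244) + 10285) - 8455 = (-39*(-243) + 10285) - 8455 = (9477 + 10285) - 8455 = 19762 - 8455 = 11307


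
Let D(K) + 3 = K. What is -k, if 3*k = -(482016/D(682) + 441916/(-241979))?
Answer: 116337688700/492911223 ≈ 236.02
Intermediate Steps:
D(K) = -3 + K
k = -116337688700/492911223 (k = (-(482016/(-3 + 682) + 441916/(-241979)))/3 = (-(482016/679 + 441916*(-1/241979)))/3 = (-(482016*(1/679) - 441916/241979))/3 = (-(482016/679 - 441916/241979))/3 = (-1*116337688700/164303741)/3 = (1/3)*(-116337688700/164303741) = -116337688700/492911223 ≈ -236.02)
-k = -1*(-116337688700/492911223) = 116337688700/492911223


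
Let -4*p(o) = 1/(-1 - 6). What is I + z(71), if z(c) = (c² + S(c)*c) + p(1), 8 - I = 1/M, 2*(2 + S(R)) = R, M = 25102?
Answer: 372892001/50204 ≈ 7427.5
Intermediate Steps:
S(R) = -2 + R/2
I = 200815/25102 (I = 8 - 1/25102 = 200815/25102 ≈ 8.0000)
p(o) = 1/28 (p(o) = -1/(4*(-1 - 6)) = -¼/(-7) = -¼*(-⅐) = 1/28)
z(c) = 1/28 + c² + c*(-2 + c/2) (z(c) = (c² + (-2 + c/2)*c) + 1/28 = (c² + c*(-2 + c/2)) + 1/28 = 1/28 + c² + c*(-2 + c/2))
I + z(71) = 200815/25102 + (1/28 - 2*71 + (3/2)*71²) = 200815/25102 + (1/28 - 142 + (3/2)*5041) = 200815/25102 + (1/28 - 142 + 15123/2) = 200815/25102 + 207747/28 = 372892001/50204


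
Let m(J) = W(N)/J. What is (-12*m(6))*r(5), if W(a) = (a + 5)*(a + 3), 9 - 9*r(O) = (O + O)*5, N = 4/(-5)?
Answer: 6314/75 ≈ 84.187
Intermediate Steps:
N = -⅘ (N = 4*(-⅕) = -⅘ ≈ -0.80000)
r(O) = 1 - 10*O/9 (r(O) = 1 - (O + O)*5/9 = 1 - 2*O*5/9 = 1 - 10*O/9)
W(a) = (3 + a)*(5 + a) (W(a) = (5 + a)*(3 + a) = (3 + a)*(5 + a))
m(J) = 231/(25*J) (m(J) = (15 + (-⅘)² + 8*(-⅘))/J = (15 + 16/25 - 32/5)/J = 231/(25*J))
(-12*m(6))*r(5) = (-2772/(25*6))*(1 - 10/9*5) = (-2772/(25*6))*(1 - 50/9) = -12*77/50*(-41/9) = -462/25*(-41/9) = 6314/75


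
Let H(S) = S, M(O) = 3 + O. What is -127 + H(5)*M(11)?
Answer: -57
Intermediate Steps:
-127 + H(5)*M(11) = -127 + 5*(3 + 11) = -127 + 5*14 = -127 + 70 = -57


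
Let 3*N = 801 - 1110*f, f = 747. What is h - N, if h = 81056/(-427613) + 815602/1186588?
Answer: 70052594132190855/253700227222 ≈ 2.7612e+5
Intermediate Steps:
N = -276123 (N = (801 - 1110*747)/3 = (801 - 829170)/3 = (⅓)*(-828369) = -276123)
h = 126290970549/253700227222 (h = 81056*(-1/427613) + 815602*(1/1186588) = -81056/427613 + 407801/593294 = 126290970549/253700227222 ≈ 0.49780)
h - N = 126290970549/253700227222 - 1*(-276123) = 126290970549/253700227222 + 276123 = 70052594132190855/253700227222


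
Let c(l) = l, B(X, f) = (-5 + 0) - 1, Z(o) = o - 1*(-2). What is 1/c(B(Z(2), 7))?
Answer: -⅙ ≈ -0.16667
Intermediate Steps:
Z(o) = 2 + o (Z(o) = o + 2 = 2 + o)
B(X, f) = -6 (B(X, f) = -5 - 1 = -6)
1/c(B(Z(2), 7)) = 1/(-6) = -⅙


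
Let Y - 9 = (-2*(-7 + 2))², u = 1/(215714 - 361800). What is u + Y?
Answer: 15923373/146086 ≈ 109.00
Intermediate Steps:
u = -1/146086 (u = 1/(-146086) = -1/146086 ≈ -6.8453e-6)
Y = 109 (Y = 9 + (-2*(-7 + 2))² = 9 + (-2*(-5))² = 9 + 10² = 9 + 100 = 109)
u + Y = -1/146086 + 109 = 15923373/146086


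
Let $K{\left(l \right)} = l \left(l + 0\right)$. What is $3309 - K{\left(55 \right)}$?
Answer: $284$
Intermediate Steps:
$K{\left(l \right)} = l^{2}$ ($K{\left(l \right)} = l l = l^{2}$)
$3309 - K{\left(55 \right)} = 3309 - 55^{2} = 3309 - 3025 = 284$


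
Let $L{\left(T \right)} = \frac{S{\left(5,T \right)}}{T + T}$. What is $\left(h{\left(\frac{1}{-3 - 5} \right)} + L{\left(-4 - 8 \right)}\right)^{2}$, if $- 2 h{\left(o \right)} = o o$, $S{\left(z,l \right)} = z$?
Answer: $\frac{6889}{147456} \approx 0.046719$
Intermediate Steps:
$h{\left(o \right)} = - \frac{o^{2}}{2}$ ($h{\left(o \right)} = - \frac{o o}{2} = - \frac{o^{2}}{2}$)
$L{\left(T \right)} = \frac{5}{2 T}$ ($L{\left(T \right)} = \frac{5}{T + T} = \frac{5}{2 T}$)
$\left(h{\left(\frac{1}{-3 - 5} \right)} + L{\left(-4 - 8 \right)}\right)^{2} = \left(- \frac{\left(\frac{1}{-3 - 5}\right)^{2}}{2} + \frac{5}{2 \left(-4 - 8\right)}\right)^{2} = \left(- \frac{\left(\frac{1}{-8}\right)^{2}}{2} + \frac{5}{2 \left(-4 - 8\right)}\right)^{2} = \left(- \frac{\left(- \frac{1}{8}\right)^{2}}{2} + \frac{5}{2 \left(-12\right)}\right)^{2} = \left(\left(- \frac{1}{2}\right) \frac{1}{64} + \frac{5}{2} \left(- \frac{1}{12}\right)\right)^{2} = \left(- \frac{1}{128} - \frac{5}{24}\right)^{2} = \left(- \frac{83}{384}\right)^{2} = \frac{6889}{147456}$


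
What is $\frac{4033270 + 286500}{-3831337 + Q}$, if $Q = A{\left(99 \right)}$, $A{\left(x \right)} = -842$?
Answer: $- \frac{332290}{294783} \approx -1.1272$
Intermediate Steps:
$Q = -842$
$\frac{4033270 + 286500}{-3831337 + Q} = \frac{4033270 + 286500}{-3831337 - 842} = \frac{4319770}{-3832179} = 4319770 \left(- \frac{1}{3832179}\right) = - \frac{332290}{294783}$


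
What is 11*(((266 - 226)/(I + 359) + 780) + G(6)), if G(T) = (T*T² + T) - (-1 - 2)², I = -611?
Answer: 688039/63 ≈ 10921.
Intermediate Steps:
G(T) = -9 + T + T³ (G(T) = (T³ + T) - 1*(-3)² = (T + T³) - 1*9 = (T + T³) - 9 = -9 + T + T³)
11*(((266 - 226)/(I + 359) + 780) + G(6)) = 11*(((266 - 226)/(-611 + 359) + 780) + (-9 + 6 + 6³)) = 11*((40/(-252) + 780) + (-9 + 6 + 216)) = 11*((40*(-1/252) + 780) + 213) = 11*((-10/63 + 780) + 213) = 11*(49130/63 + 213) = 11*(62549/63) = 688039/63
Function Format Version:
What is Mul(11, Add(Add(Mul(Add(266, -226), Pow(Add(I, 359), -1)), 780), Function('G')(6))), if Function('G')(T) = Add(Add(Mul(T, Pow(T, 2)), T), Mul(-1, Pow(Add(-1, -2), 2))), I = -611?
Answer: Rational(688039, 63) ≈ 10921.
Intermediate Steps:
Function('G')(T) = Add(-9, T, Pow(T, 3)) (Function('G')(T) = Add(Add(Pow(T, 3), T), Mul(-1, Pow(-3, 2))) = Add(Add(T, Pow(T, 3)), Mul(-1, 9)) = Add(Add(T, Pow(T, 3)), -9) = Add(-9, T, Pow(T, 3)))
Mul(11, Add(Add(Mul(Add(266, -226), Pow(Add(I, 359), -1)), 780), Function('G')(6))) = Mul(11, Add(Add(Mul(Add(266, -226), Pow(Add(-611, 359), -1)), 780), Add(-9, 6, Pow(6, 3)))) = Mul(11, Add(Add(Mul(40, Pow(-252, -1)), 780), Add(-9, 6, 216))) = Mul(11, Add(Add(Mul(40, Rational(-1, 252)), 780), 213)) = Mul(11, Add(Add(Rational(-10, 63), 780), 213)) = Mul(11, Add(Rational(49130, 63), 213)) = Mul(11, Rational(62549, 63)) = Rational(688039, 63)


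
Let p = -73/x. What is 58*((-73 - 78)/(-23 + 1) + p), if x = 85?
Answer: 325641/935 ≈ 348.28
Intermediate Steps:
p = -73/85 ≈ -0.85882
58*((-73 - 78)/(-23 + 1) + p) = 58*((-73 - 78)/(-23 + 1) - 73/85) = 58*(-151/(-22) - 73/85) = 58*(-151*(-1/22) - 73/85) = 58*(151/22 - 73/85) = 58*(11229/1870) = 325641/935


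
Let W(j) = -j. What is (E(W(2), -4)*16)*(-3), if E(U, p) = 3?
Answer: -144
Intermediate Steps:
(E(W(2), -4)*16)*(-3) = (3*16)*(-3) = 48*(-3) = -144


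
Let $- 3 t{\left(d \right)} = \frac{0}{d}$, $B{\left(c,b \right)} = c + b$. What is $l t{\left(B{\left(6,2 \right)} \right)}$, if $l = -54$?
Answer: $0$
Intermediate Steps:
$B{\left(c,b \right)} = b + c$
$t{\left(d \right)} = 0$ ($t{\left(d \right)} = - \frac{0 \frac{1}{d}}{3} = \left(- \frac{1}{3}\right) 0 = 0$)
$l t{\left(B{\left(6,2 \right)} \right)} = \left(-54\right) 0 = 0$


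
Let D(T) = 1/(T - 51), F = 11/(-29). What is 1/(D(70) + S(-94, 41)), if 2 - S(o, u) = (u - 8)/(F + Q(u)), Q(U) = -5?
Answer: 988/8089 ≈ 0.12214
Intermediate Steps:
F = -11/29 (F = 11*(-1/29) = -11/29 ≈ -0.37931)
D(T) = 1/(-51 + T)
S(o, u) = 20/39 + 29*u/156 (S(o, u) = 2 - (u - 8)/(-11/29 - 5) = 2 - (-8 + u)/(-156/29) = 2 - (-8 + u)*(-29)/156 = 2 - (58/39 - 29*u/156) = 2 + (-58/39 + 29*u/156) = 20/39 + 29*u/156)
1/(D(70) + S(-94, 41)) = 1/(1/(-51 + 70) + (20/39 + (29/156)*41)) = 1/(1/19 + (20/39 + 1189/156)) = 1/(1/19 + 423/52) = 1/(8089/988) = 988/8089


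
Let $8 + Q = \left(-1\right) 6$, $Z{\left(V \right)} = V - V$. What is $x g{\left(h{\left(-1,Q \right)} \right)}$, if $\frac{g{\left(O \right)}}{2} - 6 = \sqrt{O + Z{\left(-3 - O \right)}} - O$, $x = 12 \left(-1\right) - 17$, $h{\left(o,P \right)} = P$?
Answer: $-1160 - 58 i \sqrt{14} \approx -1160.0 - 217.02 i$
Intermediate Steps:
$Z{\left(V \right)} = 0$
$Q = -14$ ($Q = -8 - 6 = -14$)
$x = -29$ ($x = -12 - 17 = -29$)
$g{\left(O \right)} = 12 - 2 O + 2 \sqrt{O}$ ($g{\left(O \right)} = 12 + 2 \left(\sqrt{O + 0} - O\right) = 12 + 2 \left(\sqrt{O} - O\right) = 12 + \left(- 2 O + 2 \sqrt{O}\right) = 12 - 2 O + 2 \sqrt{O}$)
$x g{\left(h{\left(-1,Q \right)} \right)} = - 29 \left(12 - -28 + 2 \sqrt{-14}\right) = - 29 \left(12 + 28 + 2 i \sqrt{14}\right) = - 29 \left(40 + 2 i \sqrt{14}\right) = -1160 - 58 i \sqrt{14}$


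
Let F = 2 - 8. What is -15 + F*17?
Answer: -117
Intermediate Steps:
F = -6
-15 + F*17 = -15 - 6*17 = -15 - 102 = -117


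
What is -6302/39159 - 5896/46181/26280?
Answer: -106230128317/660066649335 ≈ -0.16094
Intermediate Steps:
-6302/39159 - 5896/46181/26280 = -6302*1/39159 - 5896*1/46181*(1/26280) = -6302/39159 - 5896/46181*1/26280 = -6302/39159 - 737/151704585 = -106230128317/660066649335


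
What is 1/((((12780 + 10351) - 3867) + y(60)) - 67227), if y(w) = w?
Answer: -1/47903 ≈ -2.0876e-5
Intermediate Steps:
1/((((12780 + 10351) - 3867) + y(60)) - 67227) = 1/((((12780 + 10351) - 3867) + 60) - 67227) = 1/(((23131 - 3867) + 60) - 67227) = 1/((19264 + 60) - 67227) = 1/(19324 - 67227) = 1/(-47903) = -1/47903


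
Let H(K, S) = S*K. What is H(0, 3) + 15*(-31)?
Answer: -465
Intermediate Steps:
H(K, S) = K*S
H(0, 3) + 15*(-31) = 0*3 + 15*(-31) = 0 - 465 = -465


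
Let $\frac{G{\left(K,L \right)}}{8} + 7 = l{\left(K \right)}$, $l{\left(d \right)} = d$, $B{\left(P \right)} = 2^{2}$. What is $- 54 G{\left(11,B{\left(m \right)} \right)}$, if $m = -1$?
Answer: $-1728$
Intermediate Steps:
$B{\left(P \right)} = 4$
$G{\left(K,L \right)} = -56 + 8 K$
$- 54 G{\left(11,B{\left(m \right)} \right)} = - 54 \left(-56 + 8 \cdot 11\right) = - 54 \left(-56 + 88\right) = \left(-54\right) 32 = -1728$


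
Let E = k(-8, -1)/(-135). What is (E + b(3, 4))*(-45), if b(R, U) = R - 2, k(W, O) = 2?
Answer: -133/3 ≈ -44.333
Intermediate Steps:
b(R, U) = -2 + R
E = -2/135 (E = 2/(-135) = 2*(-1/135) = -2/135 ≈ -0.014815)
(E + b(3, 4))*(-45) = (-2/135 + (-2 + 3))*(-45) = (-2/135 + 1)*(-45) = (133/135)*(-45) = -133/3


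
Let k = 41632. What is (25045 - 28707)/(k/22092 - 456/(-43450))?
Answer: -219696517425/113686522 ≈ -1932.5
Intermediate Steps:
(25045 - 28707)/(k/22092 - 456/(-43450)) = (25045 - 28707)/(41632/22092 - 456/(-43450)) = -3662/(41632*(1/22092) - 456*(-1/43450)) = -3662/(10408/5523 + 228/21725) = -3662/227373044/119987175 = -3662*119987175/227373044 = -219696517425/113686522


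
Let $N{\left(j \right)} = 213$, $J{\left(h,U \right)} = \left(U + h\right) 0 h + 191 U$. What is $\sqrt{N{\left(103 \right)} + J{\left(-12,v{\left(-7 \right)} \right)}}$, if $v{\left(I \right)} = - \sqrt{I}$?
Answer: $\sqrt{213 - 191 i \sqrt{7}} \approx 19.511 - 12.95 i$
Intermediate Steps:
$J{\left(h,U \right)} = 191 U$ ($J{\left(h,U \right)} = 0 h + 191 U = 0 + 191 U = 191 U$)
$\sqrt{N{\left(103 \right)} + J{\left(-12,v{\left(-7 \right)} \right)}} = \sqrt{213 + 191 \left(- \sqrt{-7}\right)} = \sqrt{213 + 191 \left(- i \sqrt{7}\right)} = \sqrt{213 - 191 i \sqrt{7}}$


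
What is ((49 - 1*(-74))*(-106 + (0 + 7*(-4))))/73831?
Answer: -16482/73831 ≈ -0.22324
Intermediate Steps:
((49 - 1*(-74))*(-106 + (0 + 7*(-4))))/73831 = ((49 + 74)*(-106 + (0 - 28)))*(1/73831) = (123*(-106 - 28))*(1/73831) = (123*(-134))*(1/73831) = -16482*1/73831 = -16482/73831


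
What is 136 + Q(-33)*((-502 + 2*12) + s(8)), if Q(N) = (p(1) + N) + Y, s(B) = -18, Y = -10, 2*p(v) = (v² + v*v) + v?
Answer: 20720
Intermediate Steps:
p(v) = v² + v/2 (p(v) = ((v² + v*v) + v)/2 = ((v² + v²) + v)/2 = (2*v² + v)/2 = (v + 2*v²)/2 = v² + v/2)
Q(N) = -17/2 + N (Q(N) = (1*(½ + 1) + N) - 10 = (1*(3/2) + N) - 10 = (3/2 + N) - 10 = -17/2 + N)
136 + Q(-33)*((-502 + 2*12) + s(8)) = 136 + (-17/2 - 33)*((-502 + 2*12) - 18) = 136 - 83*((-502 + 24) - 18)/2 = 136 - 83*(-478 - 18)/2 = 136 - 83/2*(-496) = 136 + 20584 = 20720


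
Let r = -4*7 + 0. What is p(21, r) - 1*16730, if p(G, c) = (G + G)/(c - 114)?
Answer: -1187851/71 ≈ -16730.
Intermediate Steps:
r = -28 (r = -28 + 0 = -28)
p(G, c) = 2*G/(-114 + c) (p(G, c) = (2*G)/(-114 + c) = 2*G/(-114 + c))
p(21, r) - 1*16730 = 2*21/(-114 - 28) - 1*16730 = 2*21/(-142) - 16730 = 2*21*(-1/142) - 16730 = -21/71 - 16730 = -1187851/71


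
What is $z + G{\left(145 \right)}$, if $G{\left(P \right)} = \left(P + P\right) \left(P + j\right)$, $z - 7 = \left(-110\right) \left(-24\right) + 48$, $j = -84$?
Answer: $20385$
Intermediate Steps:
$z = 2695$ ($z = 7 + \left(\left(-110\right) \left(-24\right) + 48\right) = 7 + \left(2640 + 48\right) = 7 + 2688 = 2695$)
$G{\left(P \right)} = 2 P \left(-84 + P\right)$ ($G{\left(P \right)} = \left(P + P\right) \left(P - 84\right) = 2 P \left(-84 + P\right)$)
$z + G{\left(145 \right)} = 2695 + 2 \cdot 145 \left(-84 + 145\right) = 2695 + 2 \cdot 145 \cdot 61 = 2695 + 17690 = 20385$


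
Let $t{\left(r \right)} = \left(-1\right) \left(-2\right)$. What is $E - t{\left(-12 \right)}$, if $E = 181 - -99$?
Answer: $278$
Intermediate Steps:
$t{\left(r \right)} = 2$
$E = 280$ ($E = 181 + 99 = 280$)
$E - t{\left(-12 \right)} = 280 - 2 = 278$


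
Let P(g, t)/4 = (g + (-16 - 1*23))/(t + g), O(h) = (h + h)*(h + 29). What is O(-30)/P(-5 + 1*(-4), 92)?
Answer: -415/16 ≈ -25.938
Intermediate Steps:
O(h) = 2*h*(29 + h) (O(h) = (2*h)*(29 + h) = 2*h*(29 + h))
P(g, t) = 4*(-39 + g)/(g + t) (P(g, t) = 4*((g + (-16 - 1*23))/(t + g)) = 4*((g + (-16 - 23))/(g + t)) = 4*((g - 39)/(g + t)) = 4*((-39 + g)/(g + t)) = 4*(-39 + g)/(g + t))
O(-30)/P(-5 + 1*(-4), 92) = (2*(-30)*(29 - 30))/((4*(-39 + (-5 + 1*(-4)))/((-5 + 1*(-4)) + 92))) = (2*(-30)*(-1))/((4*(-39 + (-5 - 4))/((-5 - 4) + 92))) = 60/((4*(-39 - 9)/(-9 + 92))) = 60/((4*(-48)/83)) = 60/((4*(1/83)*(-48))) = 60/(-192/83) = 60*(-83/192) = -415/16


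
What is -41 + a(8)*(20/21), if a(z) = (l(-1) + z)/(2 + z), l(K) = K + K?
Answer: -283/7 ≈ -40.429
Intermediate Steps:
l(K) = 2*K
a(z) = (-2 + z)/(2 + z) (a(z) = (2*(-1) + z)/(2 + z) = (-2 + z)/(2 + z))
-41 + a(8)*(20/21) = -41 + ((-2 + 8)/(2 + 8))*(20/21) = -41 + (6/10)*(20*(1/21)) = -41 + ((⅒)*6)*(20/21) = -41 + (⅗)*(20/21) = -41 + 4/7 = -283/7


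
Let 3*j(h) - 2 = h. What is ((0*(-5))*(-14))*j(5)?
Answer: 0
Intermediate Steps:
j(h) = ⅔ + h/3
((0*(-5))*(-14))*j(5) = ((0*(-5))*(-14))*(⅔ + (⅓)*5) = (0*(-14))*(⅔ + 5/3) = 0*(7/3) = 0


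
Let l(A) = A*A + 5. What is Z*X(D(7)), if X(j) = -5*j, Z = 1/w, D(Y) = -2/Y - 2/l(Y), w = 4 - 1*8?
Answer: -305/756 ≈ -0.40344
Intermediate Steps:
l(A) = 5 + A² (l(A) = A² + 5 = 5 + A²)
w = -4 (w = 4 - 8 = -4)
D(Y) = -2/Y - 2/(5 + Y²)
Z = -¼ (Z = 1/(-4) = 1*(-¼) = -¼ ≈ -0.25000)
Z*X(D(7)) = -(-5)*2*(-5 - 1*7 - 1*7²)/(7*(5 + 7²))/4 = -(-5)*2*(⅐)*(-5 - 7 - 1*49)/(5 + 49)/4 = -(-5)*2*(⅐)*(-5 - 7 - 49)/54/4 = -(-5)*2*(⅐)*(1/54)*(-61)/4 = -(-5)*(-61)/(4*189) = -¼*305/189 = -305/756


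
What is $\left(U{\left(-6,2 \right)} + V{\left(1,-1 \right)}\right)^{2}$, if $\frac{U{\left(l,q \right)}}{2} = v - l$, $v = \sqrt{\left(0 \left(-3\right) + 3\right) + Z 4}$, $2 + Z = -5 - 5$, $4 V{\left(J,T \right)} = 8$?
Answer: $16 + 168 i \sqrt{5} \approx 16.0 + 375.66 i$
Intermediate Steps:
$V{\left(J,T \right)} = 2$ ($V{\left(J,T \right)} = \frac{1}{4} \cdot 8 = 2$)
$Z = -12$ ($Z = -2 - 10 = -12$)
$v = 3 i \sqrt{5}$ ($v = \sqrt{\left(0 \left(-3\right) + 3\right) - 48} = \sqrt{\left(0 + 3\right) - 48} = \sqrt{3 - 48} = \sqrt{-45} = 3 i \sqrt{5} \approx 6.7082 i$)
$U{\left(l,q \right)} = - 2 l + 6 i \sqrt{5}$ ($U{\left(l,q \right)} = 2 \left(3 i \sqrt{5} - l\right) = 2 \left(- l + 3 i \sqrt{5}\right) = - 2 l + 6 i \sqrt{5}$)
$\left(U{\left(-6,2 \right)} + V{\left(1,-1 \right)}\right)^{2} = \left(\left(\left(-2\right) \left(-6\right) + 6 i \sqrt{5}\right) + 2\right)^{2} = \left(\left(12 + 6 i \sqrt{5}\right) + 2\right)^{2} = \left(14 + 6 i \sqrt{5}\right)^{2}$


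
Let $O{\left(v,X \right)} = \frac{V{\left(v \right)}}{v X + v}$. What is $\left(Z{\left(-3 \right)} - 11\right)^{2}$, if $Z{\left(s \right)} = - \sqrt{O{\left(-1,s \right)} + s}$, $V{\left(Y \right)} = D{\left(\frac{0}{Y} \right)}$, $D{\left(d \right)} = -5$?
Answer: $\frac{\left(22 + i \sqrt{22}\right)^{2}}{4} \approx 115.5 + 51.595 i$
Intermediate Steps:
$V{\left(Y \right)} = -5$
$O{\left(v,X \right)} = - \frac{5}{v + X v}$ ($O{\left(v,X \right)} = - \frac{5}{v X + v} = - \frac{5}{X v + v} = - \frac{5}{v + X v}$)
$Z{\left(s \right)} = - \sqrt{s + \frac{5}{1 + s}}$ ($Z{\left(s \right)} = - \sqrt{- \frac{5}{\left(-1\right) \left(1 + s\right)} + s} = - \sqrt{\left(-5\right) \left(-1\right) \frac{1}{1 + s} + s} = - \sqrt{\frac{5}{1 + s} + s} = - \sqrt{s + \frac{5}{1 + s}}$)
$\left(Z{\left(-3 \right)} - 11\right)^{2} = \left(- \sqrt{\frac{5 - 3 \left(1 - 3\right)}{1 - 3}} - 11\right)^{2} = \left(- \sqrt{\frac{5 - -6}{-2}} - 11\right)^{2} = \left(- \sqrt{- \frac{5 + 6}{2}} - 11\right)^{2} = \left(- \sqrt{\left(- \frac{1}{2}\right) 11} - 11\right)^{2} = \left(- \sqrt{- \frac{11}{2}} - 11\right)^{2} = \left(- \frac{i \sqrt{22}}{2} - 11\right)^{2} = \left(-11 - \frac{i \sqrt{22}}{2}\right)^{2}$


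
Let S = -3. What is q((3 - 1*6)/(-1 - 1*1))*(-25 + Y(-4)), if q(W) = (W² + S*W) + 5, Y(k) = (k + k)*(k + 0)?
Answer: 77/4 ≈ 19.250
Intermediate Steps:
Y(k) = 2*k² (Y(k) = (2*k)*k = 2*k²)
q(W) = 5 + W² - 3*W (q(W) = (W² - 3*W) + 5 = 5 + W² - 3*W)
q((3 - 1*6)/(-1 - 1*1))*(-25 + Y(-4)) = (5 + ((3 - 1*6)/(-1 - 1*1))² - 3*(3 - 1*6)/(-1 - 1*1))*(-25 + 2*(-4)²) = (5 + ((3 - 6)/(-1 - 1))² - 3*(3 - 6)/(-1 - 1))*(-25 + 2*16) = (5 + (-3/(-2))² - (-9)/(-2))*(-25 + 32) = (5 + (-3*(-½))² - (-9)*(-1)/2)*7 = (5 + (3/2)² - 3*3/2)*7 = (5 + 9/4 - 9/2)*7 = (11/4)*7 = 77/4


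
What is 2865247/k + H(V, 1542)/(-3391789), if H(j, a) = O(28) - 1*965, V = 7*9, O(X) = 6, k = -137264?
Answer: -9718181620707/465570525296 ≈ -20.874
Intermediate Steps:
V = 63
H(j, a) = -959 (H(j, a) = 6 - 1*965 = 6 - 965 = -959)
2865247/k + H(V, 1542)/(-3391789) = 2865247/(-137264) - 959/(-3391789) = 2865247*(-1/137264) - 959*(-1/3391789) = -2865247/137264 + 959/3391789 = -9718181620707/465570525296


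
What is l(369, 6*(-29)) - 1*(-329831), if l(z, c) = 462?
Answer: 330293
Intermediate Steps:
l(369, 6*(-29)) - 1*(-329831) = 462 - 1*(-329831) = 462 + 329831 = 330293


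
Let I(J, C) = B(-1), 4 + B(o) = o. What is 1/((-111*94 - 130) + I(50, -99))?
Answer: -1/10569 ≈ -9.4616e-5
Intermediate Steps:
B(o) = -4 + o
I(J, C) = -5 (I(J, C) = -4 - 1 = -5)
1/((-111*94 - 130) + I(50, -99)) = 1/((-111*94 - 130) - 5) = 1/((-10434 - 130) - 5) = 1/(-10564 - 5) = 1/(-10569) = -1/10569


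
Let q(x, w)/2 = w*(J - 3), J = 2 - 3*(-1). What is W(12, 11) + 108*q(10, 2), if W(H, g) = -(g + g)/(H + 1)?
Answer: 11210/13 ≈ 862.31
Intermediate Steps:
J = 5 (J = 2 + 3 = 5)
q(x, w) = 4*w (q(x, w) = 2*(w*(5 - 3)) = 2*(w*2) = 2*(2*w) = 4*w)
W(H, g) = -2*g/(1 + H)
W(12, 11) + 108*q(10, 2) = -2*11/(1 + 12) + 108*(4*2) = -2*11/13 + 108*8 = -2*11*1/13 + 864 = -22/13 + 864 = 11210/13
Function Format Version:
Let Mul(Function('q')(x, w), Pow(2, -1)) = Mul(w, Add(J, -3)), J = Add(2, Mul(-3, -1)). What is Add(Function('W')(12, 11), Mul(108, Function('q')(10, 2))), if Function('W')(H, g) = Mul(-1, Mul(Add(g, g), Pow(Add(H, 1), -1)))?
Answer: Rational(11210, 13) ≈ 862.31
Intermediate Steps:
J = 5 (J = Add(2, 3) = 5)
Function('q')(x, w) = Mul(4, w) (Function('q')(x, w) = Mul(2, Mul(w, Add(5, -3))) = Mul(2, Mul(w, 2)) = Mul(2, Mul(2, w)) = Mul(4, w))
Function('W')(H, g) = Mul(-2, g, Pow(Add(1, H), -1)) (Function('W')(H, g) = Mul(-1, Mul(Mul(2, g), Pow(Add(1, H), -1))) = Mul(-1, Mul(2, g, Pow(Add(1, H), -1))) = Mul(-2, g, Pow(Add(1, H), -1)))
Add(Function('W')(12, 11), Mul(108, Function('q')(10, 2))) = Add(Mul(-2, 11, Pow(Add(1, 12), -1)), Mul(108, Mul(4, 2))) = Add(Mul(-2, 11, Pow(13, -1)), Mul(108, 8)) = Add(Mul(-2, 11, Rational(1, 13)), 864) = Add(Rational(-22, 13), 864) = Rational(11210, 13)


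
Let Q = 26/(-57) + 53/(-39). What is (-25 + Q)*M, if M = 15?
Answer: -99350/247 ≈ -402.23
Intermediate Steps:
Q = -1345/741 (Q = 26*(-1/57) + 53*(-1/39) = -26/57 - 53/39 = -1345/741 ≈ -1.8151)
(-25 + Q)*M = (-25 - 1345/741)*15 = -19870/741*15 = -99350/247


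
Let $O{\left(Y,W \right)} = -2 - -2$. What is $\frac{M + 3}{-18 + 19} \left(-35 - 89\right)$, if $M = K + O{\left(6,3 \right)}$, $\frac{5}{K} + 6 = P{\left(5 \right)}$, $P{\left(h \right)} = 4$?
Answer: $-62$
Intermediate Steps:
$O{\left(Y,W \right)} = 0$ ($O{\left(Y,W \right)} = -2 + 2 = 0$)
$K = - \frac{5}{2}$ ($K = \frac{5}{-6 + 4} = \frac{5}{-2} = 5 \left(- \frac{1}{2}\right) = - \frac{5}{2} \approx -2.5$)
$M = - \frac{5}{2}$ ($M = - \frac{5}{2} + 0 = - \frac{5}{2} \approx -2.5$)
$\frac{M + 3}{-18 + 19} \left(-35 - 89\right) = \frac{- \frac{5}{2} + 3}{-18 + 19} \left(-35 - 89\right) = \frac{1}{2 \cdot 1} \left(-35 - 89\right) = \frac{1}{2} \cdot 1 \left(-124\right) = \frac{1}{2} \left(-124\right) = -62$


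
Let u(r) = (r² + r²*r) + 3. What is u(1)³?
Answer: 125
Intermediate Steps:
u(r) = 3 + r² + r³ (u(r) = (r² + r³) + 3 = 3 + r² + r³)
u(1)³ = (3 + 1² + 1³)³ = (3 + 1 + 1)³ = 5³ = 125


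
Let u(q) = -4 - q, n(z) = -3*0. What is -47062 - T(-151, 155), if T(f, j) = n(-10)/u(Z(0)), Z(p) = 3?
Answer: -47062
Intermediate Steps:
n(z) = 0
T(f, j) = 0 (T(f, j) = 0/(-4 - 1*3) = 0/(-4 - 3) = 0/(-7) = 0*(-1/7) = 0)
-47062 - T(-151, 155) = -47062 - 1*0 = -47062 + 0 = -47062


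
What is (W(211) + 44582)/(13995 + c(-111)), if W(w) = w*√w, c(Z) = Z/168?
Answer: 2496592/783683 + 11816*√211/783683 ≈ 3.4047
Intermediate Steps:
c(Z) = Z/168 (c(Z) = Z*(1/168) = Z/168)
W(w) = w^(3/2)
(W(211) + 44582)/(13995 + c(-111)) = (211^(3/2) + 44582)/(13995 + (1/168)*(-111)) = (211*√211 + 44582)/(13995 - 37/56) = (44582 + 211*√211)/(783683/56) = (44582 + 211*√211)*(56/783683) = 2496592/783683 + 11816*√211/783683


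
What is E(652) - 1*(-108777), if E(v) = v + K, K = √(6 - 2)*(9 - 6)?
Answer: 109435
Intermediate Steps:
K = 6 (K = √4*3 = 2*3 = 6)
E(v) = 6 + v (E(v) = v + 6 = 6 + v)
E(652) - 1*(-108777) = (6 + 652) - 1*(-108777) = 658 + 108777 = 109435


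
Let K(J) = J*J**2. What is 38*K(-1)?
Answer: -38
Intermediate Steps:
K(J) = J**3
38*K(-1) = 38*(-1)**3 = 38*(-1) = -38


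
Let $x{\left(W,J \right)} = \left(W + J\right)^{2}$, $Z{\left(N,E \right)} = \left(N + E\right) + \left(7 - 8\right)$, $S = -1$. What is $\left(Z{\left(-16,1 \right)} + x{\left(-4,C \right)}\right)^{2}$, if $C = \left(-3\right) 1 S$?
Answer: $225$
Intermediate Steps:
$Z{\left(N,E \right)} = -1 + E + N$ ($Z{\left(N,E \right)} = \left(E + N\right) - 1 = -1 + E + N$)
$C = 3$ ($C = \left(-3\right) 1 \left(-1\right) = \left(-3\right) \left(-1\right) = 3$)
$x{\left(W,J \right)} = \left(J + W\right)^{2}$
$\left(Z{\left(-16,1 \right)} + x{\left(-4,C \right)}\right)^{2} = \left(\left(-1 + 1 - 16\right) + \left(3 - 4\right)^{2}\right)^{2} = \left(-16 + \left(-1\right)^{2}\right)^{2} = \left(-16 + 1\right)^{2} = \left(-15\right)^{2} = 225$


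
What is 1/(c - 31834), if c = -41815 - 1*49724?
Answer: -1/123373 ≈ -8.1055e-6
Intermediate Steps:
c = -91539 (c = -41815 - 49724 = -91539)
1/(c - 31834) = 1/(-91539 - 31834) = 1/(-123373) = -1/123373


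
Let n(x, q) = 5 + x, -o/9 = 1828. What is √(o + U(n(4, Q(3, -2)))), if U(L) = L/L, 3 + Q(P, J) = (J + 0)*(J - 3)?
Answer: I*√16451 ≈ 128.26*I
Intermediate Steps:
o = -16452 (o = -9*1828 = -16452)
Q(P, J) = -3 + J*(-3 + J) (Q(P, J) = -3 + (J + 0)*(J - 3) = -3 + J*(-3 + J))
U(L) = 1
√(o + U(n(4, Q(3, -2)))) = √(-16452 + 1) = √(-16451) = I*√16451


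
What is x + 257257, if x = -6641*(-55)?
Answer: 622512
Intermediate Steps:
x = 365255
x + 257257 = 365255 + 257257 = 622512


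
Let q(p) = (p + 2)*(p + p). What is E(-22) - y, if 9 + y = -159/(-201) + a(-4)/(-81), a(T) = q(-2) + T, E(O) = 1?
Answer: 49709/5427 ≈ 9.1596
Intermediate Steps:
q(p) = 2*p*(2 + p) (q(p) = (2 + p)*(2*p) = 2*p*(2 + p))
a(T) = T (a(T) = 2*(-2)*(2 - 2) + T = 2*(-2)*0 + T = 0 + T = T)
y = -44282/5427 (y = -9 + (-159/(-201) - 4/(-81)) = -9 + (-159*(-1/201) - 4*(-1/81)) = -9 + (53/67 + 4/81) = -9 + 4561/5427 = -44282/5427 ≈ -8.1596)
E(-22) - y = 1 - 1*(-44282/5427) = 1 + 44282/5427 = 49709/5427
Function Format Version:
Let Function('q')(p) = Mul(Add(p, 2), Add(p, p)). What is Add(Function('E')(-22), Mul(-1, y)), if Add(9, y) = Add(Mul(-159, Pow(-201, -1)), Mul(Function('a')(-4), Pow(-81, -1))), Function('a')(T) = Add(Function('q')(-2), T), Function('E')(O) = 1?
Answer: Rational(49709, 5427) ≈ 9.1596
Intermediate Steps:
Function('q')(p) = Mul(2, p, Add(2, p)) (Function('q')(p) = Mul(Add(2, p), Mul(2, p)) = Mul(2, p, Add(2, p)))
Function('a')(T) = T (Function('a')(T) = Add(Mul(2, -2, Add(2, -2)), T) = Add(Mul(2, -2, 0), T) = Add(0, T) = T)
y = Rational(-44282, 5427) (y = Add(-9, Add(Mul(-159, Pow(-201, -1)), Mul(-4, Pow(-81, -1)))) = Add(-9, Add(Mul(-159, Rational(-1, 201)), Mul(-4, Rational(-1, 81)))) = Add(-9, Add(Rational(53, 67), Rational(4, 81))) = Add(-9, Rational(4561, 5427)) = Rational(-44282, 5427) ≈ -8.1596)
Add(Function('E')(-22), Mul(-1, y)) = Add(1, Mul(-1, Rational(-44282, 5427))) = Add(1, Rational(44282, 5427)) = Rational(49709, 5427)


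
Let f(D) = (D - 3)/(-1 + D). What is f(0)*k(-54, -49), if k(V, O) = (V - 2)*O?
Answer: 8232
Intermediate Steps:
k(V, O) = O*(-2 + V) (k(V, O) = (-2 + V)*O = O*(-2 + V))
f(D) = (-3 + D)/(-1 + D)
f(0)*k(-54, -49) = ((-3 + 0)/(-1 + 0))*(-49*(-2 - 54)) = (-3/(-1))*(-49*(-56)) = -1*(-3)*2744 = 3*2744 = 8232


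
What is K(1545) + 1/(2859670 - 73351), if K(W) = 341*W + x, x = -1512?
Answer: 1463745319228/2786319 ≈ 5.2533e+5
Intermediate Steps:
K(W) = -1512 + 341*W (K(W) = 341*W - 1512 = -1512 + 341*W)
K(1545) + 1/(2859670 - 73351) = (-1512 + 341*1545) + 1/(2859670 - 73351) = (-1512 + 526845) + 1/2786319 = 525333 + 1/2786319 = 1463745319228/2786319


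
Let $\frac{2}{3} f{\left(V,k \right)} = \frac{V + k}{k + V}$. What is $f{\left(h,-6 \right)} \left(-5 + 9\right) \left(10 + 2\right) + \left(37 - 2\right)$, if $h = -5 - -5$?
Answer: $107$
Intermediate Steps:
$h = 0$ ($h = -5 + 5 = 0$)
$f{\left(V,k \right)} = \frac{3}{2}$ ($f{\left(V,k \right)} = \frac{3 \frac{V + k}{k + V}}{2} = \frac{3 \frac{V + k}{V + k}}{2} = \frac{3}{2} \cdot 1 = \frac{3}{2}$)
$f{\left(h,-6 \right)} \left(-5 + 9\right) \left(10 + 2\right) + \left(37 - 2\right) = \frac{3 \left(-5 + 9\right) \left(10 + 2\right)}{2} + \left(37 - 2\right) = \frac{3 \cdot 4 \cdot 12}{2} + 35 = \frac{3}{2} \cdot 48 + 35 = 72 + 35 = 107$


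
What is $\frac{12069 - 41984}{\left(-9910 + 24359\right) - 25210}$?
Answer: $\frac{29915}{10761} \approx 2.7799$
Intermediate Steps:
$\frac{12069 - 41984}{\left(-9910 + 24359\right) - 25210} = - \frac{29915}{14449 - 25210} = - \frac{29915}{-10761} = \left(-29915\right) \left(- \frac{1}{10761}\right) = \frac{29915}{10761}$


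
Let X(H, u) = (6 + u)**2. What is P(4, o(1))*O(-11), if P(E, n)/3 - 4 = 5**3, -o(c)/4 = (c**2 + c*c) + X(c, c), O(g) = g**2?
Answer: 46827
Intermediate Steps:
o(c) = -8*c**2 - 4*(6 + c)**2 (o(c) = -4*((c**2 + c*c) + (6 + c)**2) = -4*((c**2 + c**2) + (6 + c)**2) = -4*(2*c**2 + (6 + c)**2) = -4*((6 + c)**2 + 2*c**2) = -8*c**2 - 4*(6 + c)**2)
P(E, n) = 387 (P(E, n) = 12 + 3*5**3 = 12 + 3*125 = 12 + 375 = 387)
P(4, o(1))*O(-11) = 387*(-11)**2 = 387*121 = 46827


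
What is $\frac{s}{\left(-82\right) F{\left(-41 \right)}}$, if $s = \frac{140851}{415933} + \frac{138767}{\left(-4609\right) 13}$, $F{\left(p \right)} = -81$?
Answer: $- \frac{24639202622}{82764160560081} \approx -0.0002977$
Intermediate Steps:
$s = - \frac{49278405244}{24921457561}$ ($s = 140851 \cdot \frac{1}{415933} + \frac{138767}{-59917} = \frac{140851}{415933} + 138767 \left(- \frac{1}{59917}\right) = \frac{140851}{415933} - \frac{138767}{59917} = - \frac{49278405244}{24921457561} \approx -1.9773$)
$\frac{s}{\left(-82\right) F{\left(-41 \right)}} = - \frac{49278405244}{24921457561 \left(\left(-82\right) \left(-81\right)\right)} = - \frac{49278405244}{24921457561 \cdot 6642} = \left(- \frac{49278405244}{24921457561}\right) \frac{1}{6642} = - \frac{24639202622}{82764160560081}$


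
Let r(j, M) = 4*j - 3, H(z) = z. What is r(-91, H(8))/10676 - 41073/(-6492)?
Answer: 9085683/1443929 ≈ 6.2923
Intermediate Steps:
r(j, M) = -3 + 4*j
r(-91, H(8))/10676 - 41073/(-6492) = (-3 + 4*(-91))/10676 - 41073/(-6492) = (-3 - 364)*(1/10676) - 41073*(-1/6492) = -367*1/10676 + 13691/2164 = -367/10676 + 13691/2164 = 9085683/1443929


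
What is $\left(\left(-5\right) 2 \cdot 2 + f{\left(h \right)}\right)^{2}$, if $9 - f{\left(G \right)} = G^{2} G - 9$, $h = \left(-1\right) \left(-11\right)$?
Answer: $1776889$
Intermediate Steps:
$h = 11$
$f{\left(G \right)} = 18 - G^{3}$ ($f{\left(G \right)} = 9 - \left(G^{2} G - 9\right) = 9 - \left(G^{3} - 9\right) = 9 - \left(-9 + G^{3}\right) = 18 - G^{3}$)
$\left(\left(-5\right) 2 \cdot 2 + f{\left(h \right)}\right)^{2} = \left(\left(-5\right) 2 \cdot 2 + \left(18 - 11^{3}\right)\right)^{2} = \left(\left(-10\right) 2 + \left(18 - 1331\right)\right)^{2} = \left(-20 + \left(18 - 1331\right)\right)^{2} = \left(-20 - 1313\right)^{2} = \left(-1333\right)^{2} = 1776889$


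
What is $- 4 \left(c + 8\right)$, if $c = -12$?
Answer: $16$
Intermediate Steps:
$- 4 \left(c + 8\right) = - 4 \left(-12 + 8\right) = \left(-4\right) \left(-4\right) = 16$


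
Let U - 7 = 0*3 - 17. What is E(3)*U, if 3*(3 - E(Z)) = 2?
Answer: -70/3 ≈ -23.333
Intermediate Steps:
E(Z) = 7/3 (E(Z) = 3 - ⅓*2 = 3 - ⅔ = 7/3)
U = -10 (U = 7 + (0*3 - 17) = 7 + (0 - 17) = 7 - 17 = -10)
E(3)*U = (7/3)*(-10) = -70/3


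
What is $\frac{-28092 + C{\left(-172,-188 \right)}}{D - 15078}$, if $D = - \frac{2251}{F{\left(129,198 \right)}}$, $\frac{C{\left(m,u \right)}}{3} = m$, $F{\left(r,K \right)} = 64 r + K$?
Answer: $\frac{241852032}{127471663} \approx 1.8973$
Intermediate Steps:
$F{\left(r,K \right)} = K + 64 r$
$C{\left(m,u \right)} = 3 m$
$D = - \frac{2251}{8454}$ ($D = - \frac{2251}{198 + 64 \cdot 129} = - \frac{2251}{198 + 8256} = - \frac{2251}{8454} \approx -0.26626$)
$\frac{-28092 + C{\left(-172,-188 \right)}}{D - 15078} = \frac{-28092 + 3 \left(-172\right)}{- \frac{2251}{8454} - 15078} = \frac{-28092 - 516}{- \frac{127471663}{8454}} = \left(-28608\right) \left(- \frac{8454}{127471663}\right) = \frac{241852032}{127471663}$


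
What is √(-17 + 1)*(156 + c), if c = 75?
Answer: 924*I ≈ 924.0*I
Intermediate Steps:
√(-17 + 1)*(156 + c) = √(-17 + 1)*(156 + 75) = √(-16)*231 = (4*I)*231 = 924*I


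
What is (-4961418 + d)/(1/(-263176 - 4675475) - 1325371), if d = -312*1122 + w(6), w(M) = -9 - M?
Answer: 26231629970547/6545544814522 ≈ 4.0076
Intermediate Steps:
d = -350079 (d = -312*1122 + (-9 - 1*6) = -350064 + (-9 - 6) = -350064 - 15 = -350079)
(-4961418 + d)/(1/(-263176 - 4675475) - 1325371) = (-4961418 - 350079)/(1/(-263176 - 4675475) - 1325371) = -5311497/(1/(-4938651) - 1325371) = -5311497/(-1/4938651 - 1325371) = -5311497/(-6545544814522/4938651) = -5311497*(-4938651/6545544814522) = 26231629970547/6545544814522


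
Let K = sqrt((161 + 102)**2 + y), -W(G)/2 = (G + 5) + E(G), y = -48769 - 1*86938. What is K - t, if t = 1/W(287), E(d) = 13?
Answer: 1/610 + I*sqrt(66538) ≈ 0.0016393 + 257.95*I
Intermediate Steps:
y = -135707 (y = -48769 - 86938 = -135707)
W(G) = -36 - 2*G (W(G) = -2*((G + 5) + 13) = -2*((5 + G) + 13) = -2*(18 + G) = -36 - 2*G)
t = -1/610 (t = 1/(-36 - 2*287) = 1/(-36 - 574) = 1/(-610) = -1/610 ≈ -0.0016393)
K = I*sqrt(66538) (K = sqrt((161 + 102)**2 - 135707) = sqrt(263**2 - 135707) = sqrt(69169 - 135707) = sqrt(-66538) = I*sqrt(66538) ≈ 257.95*I)
K - t = I*sqrt(66538) - 1*(-1/610) = I*sqrt(66538) + 1/610 = 1/610 + I*sqrt(66538)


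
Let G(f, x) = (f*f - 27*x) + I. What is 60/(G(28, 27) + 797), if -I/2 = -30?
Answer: 5/76 ≈ 0.065789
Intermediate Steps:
I = 60 (I = -2*(-30) = 60)
G(f, x) = 60 + f² - 27*x (G(f, x) = (f*f - 27*x) + 60 = (f² - 27*x) + 60 = 60 + f² - 27*x)
60/(G(28, 27) + 797) = 60/((60 + 28² - 27*27) + 797) = 60/((60 + 784 - 729) + 797) = 60/(115 + 797) = 60/912 = (1/912)*60 = 5/76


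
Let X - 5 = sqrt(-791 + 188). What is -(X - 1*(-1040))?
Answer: -1045 - 3*I*sqrt(67) ≈ -1045.0 - 24.556*I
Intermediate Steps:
X = 5 + 3*I*sqrt(67) (X = 5 + sqrt(-791 + 188) = 5 + sqrt(-603) = 5 + 3*I*sqrt(67) ≈ 5.0 + 24.556*I)
-(X - 1*(-1040)) = -((5 + 3*I*sqrt(67)) - 1*(-1040)) = -((5 + 3*I*sqrt(67)) + 1040) = -(1045 + 3*I*sqrt(67)) = -1045 - 3*I*sqrt(67)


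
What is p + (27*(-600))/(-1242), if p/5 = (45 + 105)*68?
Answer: 1173300/23 ≈ 51013.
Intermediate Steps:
p = 51000 (p = 5*((45 + 105)*68) = 5*(150*68) = 5*10200 = 51000)
p + (27*(-600))/(-1242) = 51000 + (27*(-600))/(-1242) = 51000 - 16200*(-1/1242) = 51000 + 300/23 = 1173300/23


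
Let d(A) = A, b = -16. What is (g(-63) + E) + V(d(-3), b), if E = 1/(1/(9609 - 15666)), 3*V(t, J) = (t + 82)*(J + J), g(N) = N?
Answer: -20888/3 ≈ -6962.7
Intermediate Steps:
V(t, J) = 2*J*(82 + t)/3 (V(t, J) = ((t + 82)*(J + J))/3 = ((82 + t)*(2*J))/3 = (2*J*(82 + t))/3 = 2*J*(82 + t)/3)
E = -6057 (E = 1/(1/(-6057)) = 1/(-1/6057) = -6057)
(g(-63) + E) + V(d(-3), b) = (-63 - 6057) + (⅔)*(-16)*(82 - 3) = -6120 + (⅔)*(-16)*79 = -6120 - 2528/3 = -20888/3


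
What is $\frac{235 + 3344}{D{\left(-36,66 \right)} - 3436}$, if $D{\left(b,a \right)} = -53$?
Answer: $- \frac{1193}{1163} \approx -1.0258$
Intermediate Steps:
$\frac{235 + 3344}{D{\left(-36,66 \right)} - 3436} = \frac{235 + 3344}{-53 - 3436} = \frac{3579}{-3489} = 3579 \left(- \frac{1}{3489}\right) = - \frac{1193}{1163}$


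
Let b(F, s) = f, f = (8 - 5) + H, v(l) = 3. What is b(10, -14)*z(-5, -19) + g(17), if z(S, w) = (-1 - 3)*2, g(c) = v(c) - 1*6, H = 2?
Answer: -43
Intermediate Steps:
g(c) = -3 (g(c) = 3 - 1*6 = 3 - 6 = -3)
f = 5 (f = (8 - 5) + 2 = 3 + 2 = 5)
b(F, s) = 5
z(S, w) = -8 (z(S, w) = -4*2 = -8)
b(10, -14)*z(-5, -19) + g(17) = 5*(-8) - 3 = -40 - 3 = -43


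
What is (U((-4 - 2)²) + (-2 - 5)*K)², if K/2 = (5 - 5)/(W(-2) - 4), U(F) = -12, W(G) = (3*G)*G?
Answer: 144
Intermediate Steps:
W(G) = 3*G²
K = 0 (K = 2*((5 - 5)/(3*(-2)² - 4)) = 2*(0/(3*4 - 4)) = 2*(0/(12 - 4)) = 2*(0/8) = 2*(0*(⅛)) = 2*0 = 0)
(U((-4 - 2)²) + (-2 - 5)*K)² = (-12 + (-2 - 5)*0)² = (-12 - 7*0)² = (-12 + 0)² = (-12)² = 144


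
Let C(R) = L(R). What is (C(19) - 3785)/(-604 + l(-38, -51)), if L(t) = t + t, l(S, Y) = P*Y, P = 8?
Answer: 3747/1012 ≈ 3.7026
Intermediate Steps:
l(S, Y) = 8*Y
L(t) = 2*t
C(R) = 2*R
(C(19) - 3785)/(-604 + l(-38, -51)) = (2*19 - 3785)/(-604 + 8*(-51)) = (38 - 3785)/(-604 - 408) = -3747/(-1012) = -3747*(-1/1012) = 3747/1012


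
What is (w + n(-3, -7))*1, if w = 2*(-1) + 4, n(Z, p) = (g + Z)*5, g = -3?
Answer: -28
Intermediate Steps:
n(Z, p) = -15 + 5*Z (n(Z, p) = (-3 + Z)*5 = -15 + 5*Z)
w = 2 (w = -2 + 4 = 2)
(w + n(-3, -7))*1 = (2 + (-15 + 5*(-3)))*1 = (2 + (-15 - 15))*1 = (2 - 30)*1 = -28*1 = -28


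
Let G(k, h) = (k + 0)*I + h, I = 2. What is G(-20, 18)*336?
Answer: -7392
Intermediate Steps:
G(k, h) = h + 2*k (G(k, h) = (k + 0)*2 + h = k*2 + h = 2*k + h = h + 2*k)
G(-20, 18)*336 = (18 + 2*(-20))*336 = (18 - 40)*336 = -22*336 = -7392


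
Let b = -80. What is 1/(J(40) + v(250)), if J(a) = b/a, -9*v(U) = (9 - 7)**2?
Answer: -9/22 ≈ -0.40909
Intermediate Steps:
v(U) = -4/9 (v(U) = -(9 - 7)**2/9 = -1/9*2**2 = -1/9*4 = -4/9)
J(a) = -80/a
1/(J(40) + v(250)) = 1/(-80/40 - 4/9) = 1/(-80*1/40 - 4/9) = 1/(-2 - 4/9) = 1/(-22/9) = -9/22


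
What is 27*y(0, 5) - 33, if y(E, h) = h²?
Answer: 642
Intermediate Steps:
27*y(0, 5) - 33 = 27*5² - 33 = 27*25 - 33 = 675 - 33 = 642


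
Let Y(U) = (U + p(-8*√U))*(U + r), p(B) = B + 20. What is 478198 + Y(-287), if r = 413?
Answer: 444556 - 1008*I*√287 ≈ 4.4456e+5 - 17077.0*I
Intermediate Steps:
p(B) = 20 + B
Y(U) = (413 + U)*(20 + U - 8*√U) (Y(U) = (U + (20 - 8*√U))*(U + 413) = (20 + U - 8*√U)*(413 + U) = (413 + U)*(20 + U - 8*√U))
478198 + Y(-287) = 478198 + (8260 + (-287)² - 3304*I*√287 - (-2296)*I*√287 + 433*(-287)) = 478198 + (8260 + 82369 - 3304*I*√287 - (-2296)*I*√287 - 124271) = 478198 + (8260 + 82369 - 3304*I*√287 + 2296*I*√287 - 124271) = 478198 + (-33642 - 1008*I*√287) = 444556 - 1008*I*√287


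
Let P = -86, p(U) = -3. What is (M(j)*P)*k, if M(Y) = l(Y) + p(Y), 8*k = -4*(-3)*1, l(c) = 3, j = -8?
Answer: 0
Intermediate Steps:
k = 3/2 (k = (-4*(-3)*1)/8 = (12*1)/8 = (⅛)*12 = 3/2 ≈ 1.5000)
M(Y) = 0 (M(Y) = 3 - 3 = 0)
(M(j)*P)*k = (0*(-86))*(3/2) = 0*(3/2) = 0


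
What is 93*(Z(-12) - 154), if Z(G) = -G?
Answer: -13206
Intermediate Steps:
93*(Z(-12) - 154) = 93*(-1*(-12) - 154) = 93*(12 - 154) = 93*(-142) = -13206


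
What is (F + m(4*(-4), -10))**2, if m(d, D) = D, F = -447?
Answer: 208849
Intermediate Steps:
(F + m(4*(-4), -10))**2 = (-447 - 10)**2 = (-457)**2 = 208849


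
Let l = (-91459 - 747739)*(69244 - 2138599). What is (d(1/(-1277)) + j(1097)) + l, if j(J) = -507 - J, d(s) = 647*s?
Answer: 2217636381150375/1277 ≈ 1.7366e+12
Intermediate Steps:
l = 1736598577290 (l = -839198*(-2069355) = 1736598577290)
(d(1/(-1277)) + j(1097)) + l = (647/(-1277) + (-507 - 1*1097)) + 1736598577290 = (647*(-1/1277) + (-507 - 1097)) + 1736598577290 = (-647/1277 - 1604) + 1736598577290 = -2048955/1277 + 1736598577290 = 2217636381150375/1277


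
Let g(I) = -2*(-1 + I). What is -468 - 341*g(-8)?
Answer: -6606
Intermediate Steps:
g(I) = 2 - 2*I
-468 - 341*g(-8) = -468 - 341*(2 - 2*(-8)) = -468 - 341*(2 + 16) = -468 - 341*18 = -468 - 6138 = -6606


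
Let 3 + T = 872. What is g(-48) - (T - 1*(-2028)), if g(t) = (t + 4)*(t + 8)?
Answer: -1137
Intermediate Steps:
T = 869 (T = -3 + 872 = 869)
g(t) = (4 + t)*(8 + t)
g(-48) - (T - 1*(-2028)) = (32 + (-48)**2 + 12*(-48)) - (869 - 1*(-2028)) = (32 + 2304 - 576) - (869 + 2028) = 1760 - 1*2897 = 1760 - 2897 = -1137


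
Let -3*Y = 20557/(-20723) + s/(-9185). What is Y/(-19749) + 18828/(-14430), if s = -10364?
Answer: -7077507217949899/5424294100224285 ≈ -1.3048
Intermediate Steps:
Y = -25957127/571022265 (Y = -(20557/(-20723) - 10364/(-9185))/3 = -(20557*(-1/20723) - 10364*(-1/9185))/3 = -(-20557/20723 + 10364/9185)/3 = -1/3*25957127/190340755 = -25957127/571022265 ≈ -0.045457)
Y/(-19749) + 18828/(-14430) = -25957127/571022265/(-19749) + 18828/(-14430) = -25957127/571022265*(-1/19749) + 18828*(-1/14430) = 25957127/11277118711485 - 3138/2405 = -7077507217949899/5424294100224285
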